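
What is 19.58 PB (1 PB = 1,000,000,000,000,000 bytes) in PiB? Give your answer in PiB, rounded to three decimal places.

17.391 PiB

19.58 PB × 1,000,000,000,000,000 bytes/PB = 19,580,000,000,000,000 bytes
1 PiB = 1,125,899,906,842,624 bytes
19,580,000,000,000,000 / 1,125,899,906,842,624 = 17.391 PiB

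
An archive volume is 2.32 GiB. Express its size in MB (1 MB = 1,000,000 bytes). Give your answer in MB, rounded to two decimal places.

2,491.08 MB

2.32 GiB = 2.32 × 2^30 bytes = 2,491,081,031.68 bytes
1 MB = 10^6 bytes = 1,000,000 bytes
2,491,081,031.68 / 1,000,000 = 2,491.08 MB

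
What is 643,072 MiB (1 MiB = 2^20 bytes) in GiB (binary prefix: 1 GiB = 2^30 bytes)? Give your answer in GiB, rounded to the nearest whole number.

643,072 MiB = 643,072 × 2^20 bytes = 674,309,865,472 bytes
1 GiB = 1,073,741,824 bytes
674,309,865,472 / 1,073,741,824 = 628 GiB

628 GiB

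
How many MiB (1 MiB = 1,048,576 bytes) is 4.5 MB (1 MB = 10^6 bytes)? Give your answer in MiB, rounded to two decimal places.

4.5 MB = 4.5 × 10^6 bytes = 4,500,000 bytes
1 MiB = 2^20 bytes = 1,048,576 bytes
4,500,000 / 1,048,576 = 4.29 MiB

4.29 MiB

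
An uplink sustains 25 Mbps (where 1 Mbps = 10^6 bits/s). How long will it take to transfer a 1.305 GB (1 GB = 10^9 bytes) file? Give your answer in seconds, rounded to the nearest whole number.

418 seconds

1.305 GB = 1,305,000,000 bytes = 10,440,000,000 bits
25 Mbps = 25,000,000 bits/s
time = 10,440,000,000 / 25,000,000 = 418 s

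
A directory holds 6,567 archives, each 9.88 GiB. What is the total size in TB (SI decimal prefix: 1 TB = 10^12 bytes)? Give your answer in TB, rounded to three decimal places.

Total = 6,567 × 9.88 GiB = 64881.96 GiB
= 64881.96 × 1,073,741,824 bytes = 69,666,474,075,095.04 bytes
1 TB = 1,000,000,000,000 bytes
69,666,474,075,095.04 / 1,000,000,000,000 = 69.666 TB

69.666 TB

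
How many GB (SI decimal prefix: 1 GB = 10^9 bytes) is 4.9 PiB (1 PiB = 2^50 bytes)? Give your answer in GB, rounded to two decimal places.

4.9 PiB × 1,125,899,906,842,624 bytes/PiB = 5,516,909,543,528,857.6 bytes
1 GB = 10^9 bytes = 1,000,000,000 bytes
5,516,909,543,528,857.6 / 1,000,000,000 = 5,516,909.54 GB

5,516,909.54 GB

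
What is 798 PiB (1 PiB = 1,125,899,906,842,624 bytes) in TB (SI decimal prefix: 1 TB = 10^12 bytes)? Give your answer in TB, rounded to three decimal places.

798 PiB × 1,125,899,906,842,624 bytes/PiB = 898,468,125,660,413,952 bytes
1 TB = 10^12 bytes = 1,000,000,000,000 bytes
898,468,125,660,413,952 / 1,000,000,000,000 = 898,468.126 TB

898,468.126 TB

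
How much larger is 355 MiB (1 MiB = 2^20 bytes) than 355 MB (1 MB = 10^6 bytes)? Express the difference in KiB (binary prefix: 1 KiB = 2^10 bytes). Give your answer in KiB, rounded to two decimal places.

16,840.31 KiB

355 MiB = 355 × 1,048,576 = 372,244,480 bytes
355 MB = 355 × 1,000,000 = 355,000,000 bytes
difference = 17,244,480 bytes
17,244,480 / 1,024 = 16,840.31 KiB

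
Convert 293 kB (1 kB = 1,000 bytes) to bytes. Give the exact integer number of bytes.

293 × 1,000 = 293,000 bytes  (1 kB = 10^3 bytes)

293,000 bytes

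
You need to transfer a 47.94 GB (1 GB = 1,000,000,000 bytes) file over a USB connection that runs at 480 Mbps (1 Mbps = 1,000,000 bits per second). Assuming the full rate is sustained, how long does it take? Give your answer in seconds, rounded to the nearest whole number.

799 seconds

47.94 GB = 47,940,000,000 bytes = 383,520,000,000 bits
480 Mbps = 480,000,000 bits/s
time = 383,520,000,000 / 480,000,000 = 799 s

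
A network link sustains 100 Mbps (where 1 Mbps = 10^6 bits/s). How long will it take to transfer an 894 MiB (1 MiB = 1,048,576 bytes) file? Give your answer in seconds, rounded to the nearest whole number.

75 seconds

894 MiB = 937,426,944 bytes = 7,499,415,552 bits
100 Mbps = 100,000,000 bits/s
time = 7,499,415,552 / 100,000,000 = 75 s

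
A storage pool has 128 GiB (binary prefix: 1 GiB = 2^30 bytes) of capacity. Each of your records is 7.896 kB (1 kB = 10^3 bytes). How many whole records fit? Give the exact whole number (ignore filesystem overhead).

Capacity: 128 GiB = 137,438,953,472 bytes
Per item: 7.896 kB = 7,896 bytes
⌊137,438,953,472 / 7,896⌋ = 17,406,149

17,406,149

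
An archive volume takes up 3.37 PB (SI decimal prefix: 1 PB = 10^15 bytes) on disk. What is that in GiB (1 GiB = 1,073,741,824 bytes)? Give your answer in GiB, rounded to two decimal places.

3,138,557.08 GiB

3.37 PB = 3.37 × 10^15 bytes = 3,370,000,000,000,000 bytes
1 GiB = 1,073,741,824 bytes
3,370,000,000,000,000 / 1,073,741,824 = 3,138,557.08 GiB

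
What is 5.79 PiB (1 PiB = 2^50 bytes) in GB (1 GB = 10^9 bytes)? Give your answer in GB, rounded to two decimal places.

5.79 PiB = 5.79 × 2^50 bytes = 6,518,960,460,618,792.96 bytes
1 GB = 1,000,000,000 bytes
6,518,960,460,618,792.96 / 1,000,000,000 = 6,518,960.46 GB

6,518,960.46 GB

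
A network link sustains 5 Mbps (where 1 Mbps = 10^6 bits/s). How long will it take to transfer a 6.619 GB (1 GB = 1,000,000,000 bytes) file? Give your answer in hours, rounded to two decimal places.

6.619 GB = 6,619,000,000 bytes = 52,952,000,000 bits
5 Mbps = 5,000,000 bits/s
time = 52,952,000,000 / 5,000,000 = 10,590.4000 s
10,590.4000 s / 3600 = 2.94 hours

2.94 hours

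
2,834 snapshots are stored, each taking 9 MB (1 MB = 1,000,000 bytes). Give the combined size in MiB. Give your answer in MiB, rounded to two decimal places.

24,324.42 MiB

Total = 2,834 × 9 MB = 25,506 MB
= 25,506 × 1,000,000 bytes = 25,506,000,000 bytes
1 MiB = 1,048,576 bytes
25,506,000,000 / 1,048,576 = 24,324.42 MiB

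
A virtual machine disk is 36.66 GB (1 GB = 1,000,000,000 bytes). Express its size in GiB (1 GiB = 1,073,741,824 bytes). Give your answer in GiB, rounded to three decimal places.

36.66 GB × 1,000,000,000 bytes/GB = 36,660,000,000 bytes
1 GiB = 1,073,741,824 bytes
36,660,000,000 / 1,073,741,824 = 34.142 GiB

34.142 GiB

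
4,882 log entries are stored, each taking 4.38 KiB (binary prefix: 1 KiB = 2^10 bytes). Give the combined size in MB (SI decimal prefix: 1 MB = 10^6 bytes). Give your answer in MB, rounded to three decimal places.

Total = 4,882 × 4.38 KiB = 21383.16 KiB
= 21383.16 × 1,024 bytes = 21,896,355.84 bytes
1 MB = 1,000,000 bytes
21,896,355.84 / 1,000,000 = 21.896 MB

21.896 MB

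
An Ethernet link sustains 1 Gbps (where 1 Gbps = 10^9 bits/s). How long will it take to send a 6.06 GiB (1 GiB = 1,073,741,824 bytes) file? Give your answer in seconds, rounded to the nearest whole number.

52 seconds

6.06 GiB = 6,506,875,453.44 bytes = 52,055,003,627.52 bits
1 Gbps = 1,000,000,000 bits/s
time = 52,055,003,627.52 / 1,000,000,000 = 52 s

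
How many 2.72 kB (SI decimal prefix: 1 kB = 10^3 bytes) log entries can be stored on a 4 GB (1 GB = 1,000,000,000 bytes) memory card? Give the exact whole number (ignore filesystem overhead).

Capacity: 4 GB = 4,000,000,000 bytes
Per item: 2.72 kB = 2,720 bytes
⌊4,000,000,000 / 2,720⌋ = 1,470,588

1,470,588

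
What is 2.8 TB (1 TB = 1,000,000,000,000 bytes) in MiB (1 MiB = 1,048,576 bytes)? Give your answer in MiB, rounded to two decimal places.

2.8 TB × 1,000,000,000,000 bytes/TB = 2,800,000,000,000 bytes
1 MiB = 1,048,576 bytes
2,800,000,000,000 / 1,048,576 = 2,670,288.09 MiB

2,670,288.09 MiB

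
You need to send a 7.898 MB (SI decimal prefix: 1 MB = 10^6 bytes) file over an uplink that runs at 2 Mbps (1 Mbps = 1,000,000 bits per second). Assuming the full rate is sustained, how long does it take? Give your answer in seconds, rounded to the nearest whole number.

7.898 MB = 7,898,000 bytes = 63,184,000 bits
2 Mbps = 2,000,000 bits/s
time = 63,184,000 / 2,000,000 = 32 s

32 seconds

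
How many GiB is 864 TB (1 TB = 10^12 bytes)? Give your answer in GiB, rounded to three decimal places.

864 TB = 864 × 10^12 bytes = 864,000,000,000,000 bytes
1 GiB = 2^30 bytes = 1,073,741,824 bytes
864,000,000,000,000 / 1,073,741,824 = 804,662.704 GiB

804,662.704 GiB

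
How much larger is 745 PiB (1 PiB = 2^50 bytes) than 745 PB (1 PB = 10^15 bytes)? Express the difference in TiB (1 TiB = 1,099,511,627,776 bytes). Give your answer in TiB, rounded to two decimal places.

745 PiB = 745 × 1,125,899,906,842,624 = 838,795,430,597,754,880 bytes
745 PB = 745 × 1,000,000,000,000,000 = 745,000,000,000,000,000 bytes
difference = 93,795,430,597,754,880 bytes
93,795,430,597,754,880 / 1,099,511,627,776 = 85,306.45 TiB

85,306.45 TiB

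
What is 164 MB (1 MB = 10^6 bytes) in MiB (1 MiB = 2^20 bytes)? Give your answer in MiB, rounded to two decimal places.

164 MB = 164 × 10^6 bytes = 164,000,000 bytes
1 MiB = 1,048,576 bytes
164,000,000 / 1,048,576 = 156.40 MiB

156.40 MiB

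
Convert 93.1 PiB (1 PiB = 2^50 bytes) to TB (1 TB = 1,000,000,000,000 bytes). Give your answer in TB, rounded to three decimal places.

104,821.281 TB

93.1 PiB = 93.1 × 2^50 bytes = 104,821,281,327,048,294.4 bytes
1 TB = 1,000,000,000,000 bytes
104,821,281,327,048,294.4 / 1,000,000,000,000 = 104,821.281 TB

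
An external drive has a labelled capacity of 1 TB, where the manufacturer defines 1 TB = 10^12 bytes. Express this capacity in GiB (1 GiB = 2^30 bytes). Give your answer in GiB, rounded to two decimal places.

931.32 GiB

1 TB = 1 × 10^12 bytes = 1,000,000,000,000 bytes
1 GiB = 2^30 bytes = 1,073,741,824 bytes
1,000,000,000,000 / 1,073,741,824 = 931.32 GiB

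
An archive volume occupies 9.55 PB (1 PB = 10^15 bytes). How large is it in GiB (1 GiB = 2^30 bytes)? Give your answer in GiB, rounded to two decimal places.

9.55 PB = 9.55 × 10^15 bytes = 9,550,000,000,000,000 bytes
1 GiB = 1,073,741,824 bytes
9,550,000,000,000,000 / 1,073,741,824 = 8,894,130.59 GiB

8,894,130.59 GiB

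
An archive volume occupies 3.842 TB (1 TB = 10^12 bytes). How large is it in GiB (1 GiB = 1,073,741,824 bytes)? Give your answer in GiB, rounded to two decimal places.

3.842 TB = 3.842 × 10^12 bytes = 3,842,000,000,000 bytes
1 GiB = 1,073,741,824 bytes
3,842,000,000,000 / 1,073,741,824 = 3,578.14 GiB

3,578.14 GiB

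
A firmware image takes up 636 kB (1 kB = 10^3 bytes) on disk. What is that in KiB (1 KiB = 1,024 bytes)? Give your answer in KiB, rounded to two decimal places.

636 kB × 1,000 bytes/kB = 636,000 bytes
1 KiB = 2^10 bytes = 1,024 bytes
636,000 / 1,024 = 621.09 KiB

621.09 KiB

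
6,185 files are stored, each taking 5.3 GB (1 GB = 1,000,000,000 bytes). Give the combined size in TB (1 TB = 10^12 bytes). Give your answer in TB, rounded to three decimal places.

Total = 6,185 × 5.3 GB = 32780.5 GB
= 32780.5 × 1,000,000,000 bytes = 32,780,500,000,000 bytes
1 TB = 1,000,000,000,000 bytes
32,780,500,000,000 / 1,000,000,000,000 = 32.781 TB

32.781 TB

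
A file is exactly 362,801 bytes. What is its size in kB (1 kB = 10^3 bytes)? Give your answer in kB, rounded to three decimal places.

362,801 bytes given.
1 kB = 10^3 bytes = 1,000 bytes
362,801 / 1,000 = 362.801 kB

362.801 kB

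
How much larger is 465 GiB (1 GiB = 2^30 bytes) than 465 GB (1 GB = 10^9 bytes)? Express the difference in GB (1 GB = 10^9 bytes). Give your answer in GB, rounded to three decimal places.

465 GiB = 465 × 1,073,741,824 = 499,289,948,160 bytes
465 GB = 465 × 1,000,000,000 = 465,000,000,000 bytes
difference = 34,289,948,160 bytes
34,289,948,160 / 1,000,000,000 = 34.290 GB

34.290 GB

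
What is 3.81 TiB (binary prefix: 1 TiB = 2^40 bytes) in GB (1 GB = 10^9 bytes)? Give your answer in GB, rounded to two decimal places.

3.81 TiB × 1,099,511,627,776 bytes/TiB = 4,189,139,301,826.56 bytes
1 GB = 1,000,000,000 bytes
4,189,139,301,826.56 / 1,000,000,000 = 4,189.14 GB

4,189.14 GB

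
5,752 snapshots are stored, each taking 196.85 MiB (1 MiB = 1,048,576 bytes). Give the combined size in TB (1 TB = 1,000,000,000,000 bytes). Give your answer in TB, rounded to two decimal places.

Total = 5,752 × 196.85 MiB = 1132281.2 MiB
= 1132281.2 × 1,048,576 bytes = 1,187,282,891,571.2 bytes
1 TB = 1,000,000,000,000 bytes
1,187,282,891,571.2 / 1,000,000,000,000 = 1.19 TB

1.19 TB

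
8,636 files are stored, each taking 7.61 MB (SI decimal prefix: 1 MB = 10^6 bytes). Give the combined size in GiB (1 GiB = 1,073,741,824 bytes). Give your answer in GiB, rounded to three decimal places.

Total = 8,636 × 7.61 MB = 65719.96 MB
= 65719.96 × 1,000,000 bytes = 65,719,960,000 bytes
1 GiB = 1,073,741,824 bytes
65,719,960,000 / 1,073,741,824 = 61.206 GiB

61.206 GiB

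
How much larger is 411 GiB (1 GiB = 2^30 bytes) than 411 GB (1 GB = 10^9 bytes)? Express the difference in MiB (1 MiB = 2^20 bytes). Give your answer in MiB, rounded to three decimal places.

411 GiB = 411 × 1,073,741,824 = 441,307,889,664 bytes
411 GB = 411 × 1,000,000,000 = 411,000,000,000 bytes
difference = 30,307,889,664 bytes
30,307,889,664 / 1,048,576 = 28,903.856 MiB

28,903.856 MiB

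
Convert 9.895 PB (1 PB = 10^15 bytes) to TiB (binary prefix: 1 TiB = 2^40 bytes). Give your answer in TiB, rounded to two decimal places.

8,999.45 TiB

9.895 PB = 9.895 × 10^15 bytes = 9,895,000,000,000,000 bytes
1 TiB = 1,099,511,627,776 bytes
9,895,000,000,000,000 / 1,099,511,627,776 = 8,999.45 TiB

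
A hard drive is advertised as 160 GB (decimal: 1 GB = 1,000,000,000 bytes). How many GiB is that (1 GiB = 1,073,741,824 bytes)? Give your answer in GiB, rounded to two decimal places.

160 GB = 160 × 10^9 bytes = 160,000,000,000 bytes
1 GiB = 1,073,741,824 bytes
160,000,000,000 / 1,073,741,824 = 149.01 GiB

149.01 GiB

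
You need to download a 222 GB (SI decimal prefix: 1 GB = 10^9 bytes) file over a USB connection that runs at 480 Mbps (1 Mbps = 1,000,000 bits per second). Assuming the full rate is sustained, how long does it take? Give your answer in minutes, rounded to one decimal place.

222 GB = 222,000,000,000 bytes = 1,776,000,000,000 bits
480 Mbps = 480,000,000 bits/s
time = 1,776,000,000,000 / 480,000,000 = 3,700.00 s
3,700.00 s / 60 = 61.7 minutes

61.7 minutes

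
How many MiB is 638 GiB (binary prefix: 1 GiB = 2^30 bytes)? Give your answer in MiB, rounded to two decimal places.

653,312.00 MiB

638 GiB × 1,073,741,824 bytes/GiB = 685,047,283,712 bytes
1 MiB = 1,048,576 bytes
685,047,283,712 / 1,048,576 = 653,312.00 MiB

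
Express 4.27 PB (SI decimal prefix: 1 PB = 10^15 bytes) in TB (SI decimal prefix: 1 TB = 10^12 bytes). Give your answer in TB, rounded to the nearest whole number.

4,270 TB

4.27 PB = 4.27 × 10^15 bytes = 4,270,000,000,000,000 bytes
1 TB = 10^12 bytes = 1,000,000,000,000 bytes
4,270,000,000,000,000 / 1,000,000,000,000 = 4,270 TB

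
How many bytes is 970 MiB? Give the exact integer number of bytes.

1,017,118,720 bytes

970 × 1,048,576 = 1,017,118,720 bytes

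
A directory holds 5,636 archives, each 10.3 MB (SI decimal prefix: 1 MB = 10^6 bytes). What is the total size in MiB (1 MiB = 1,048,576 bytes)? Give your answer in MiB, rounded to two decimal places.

55,361.56 MiB

Total = 5,636 × 10.3 MB = 58050.8 MB
= 58050.8 × 1,000,000 bytes = 58,050,800,000 bytes
1 MiB = 1,048,576 bytes
58,050,800,000 / 1,048,576 = 55,361.56 MiB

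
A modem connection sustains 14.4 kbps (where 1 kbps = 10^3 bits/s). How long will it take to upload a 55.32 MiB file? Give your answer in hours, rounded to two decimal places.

55.32 MiB = 58,007,224.32 bytes = 464,057,794.56 bits
14.4 kbps = 14,400 bits/s
time = 464,057,794.56 / 14,400 = 32,226.2357 s
32,226.2357 s / 3600 = 8.95 hours

8.95 hours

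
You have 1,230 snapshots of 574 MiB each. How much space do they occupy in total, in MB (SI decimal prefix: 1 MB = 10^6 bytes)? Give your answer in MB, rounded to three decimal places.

740,315.628 MB

Total = 1,230 × 574 MiB = 706,020 MiB
= 706,020 × 1,048,576 bytes = 740,315,627,520 bytes
1 MB = 1,000,000 bytes
740,315,627,520 / 1,000,000 = 740,315.628 MB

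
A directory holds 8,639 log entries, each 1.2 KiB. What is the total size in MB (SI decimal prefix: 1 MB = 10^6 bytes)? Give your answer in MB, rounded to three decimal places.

Total = 8,639 × 1.2 KiB = 10366.8 KiB
= 10366.8 × 1,024 bytes = 10,615,603.2 bytes
1 MB = 1,000,000 bytes
10,615,603.2 / 1,000,000 = 10.616 MB

10.616 MB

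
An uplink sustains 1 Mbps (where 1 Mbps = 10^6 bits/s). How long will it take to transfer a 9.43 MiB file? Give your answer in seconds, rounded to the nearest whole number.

79 seconds

9.43 MiB = 9,888,071.68 bytes = 79,104,573.44 bits
1 Mbps = 1,000,000 bits/s
time = 79,104,573.44 / 1,000,000 = 79 s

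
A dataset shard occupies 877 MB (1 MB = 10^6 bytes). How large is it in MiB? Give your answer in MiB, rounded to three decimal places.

877 MB × 1,000,000 bytes/MB = 877,000,000 bytes
1 MiB = 1,048,576 bytes
877,000,000 / 1,048,576 = 836.372 MiB

836.372 MiB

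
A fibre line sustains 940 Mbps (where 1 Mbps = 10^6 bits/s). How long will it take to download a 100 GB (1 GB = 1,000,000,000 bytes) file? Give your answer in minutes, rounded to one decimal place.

14.2 minutes

100 GB = 100,000,000,000 bytes = 800,000,000,000 bits
940 Mbps = 940,000,000 bits/s
time = 800,000,000,000 / 940,000,000 = 851.06 s
851.06 s / 60 = 14.2 minutes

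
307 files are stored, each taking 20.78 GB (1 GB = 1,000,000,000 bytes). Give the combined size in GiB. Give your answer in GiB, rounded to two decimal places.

Total = 307 × 20.78 GB = 6379.46 GB
= 6379.46 × 1,000,000,000 bytes = 6,379,460,000,000 bytes
1 GiB = 1,073,741,824 bytes
6,379,460,000,000 / 1,073,741,824 = 5,941.34 GiB

5,941.34 GiB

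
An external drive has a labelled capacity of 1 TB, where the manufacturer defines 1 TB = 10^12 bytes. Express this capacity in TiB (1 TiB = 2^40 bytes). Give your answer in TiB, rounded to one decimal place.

0.9 TiB

1 TB × 1,000,000,000,000 bytes/TB = 1,000,000,000,000 bytes
1 TiB = 2^40 bytes = 1,099,511,627,776 bytes
1,000,000,000,000 / 1,099,511,627,776 = 0.9 TiB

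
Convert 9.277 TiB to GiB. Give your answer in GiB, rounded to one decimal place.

9.277 TiB × 1,099,511,627,776 bytes/TiB = 10,200,169,370,877.952 bytes
1 GiB = 1,073,741,824 bytes
10,200,169,370,877.952 / 1,073,741,824 = 9,499.6 GiB

9,499.6 GiB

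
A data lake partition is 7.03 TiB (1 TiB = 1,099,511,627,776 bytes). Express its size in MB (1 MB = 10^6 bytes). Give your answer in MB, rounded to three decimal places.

7,729,566.743 MB

7.03 TiB = 7.03 × 2^40 bytes = 7,729,566,743,265.28 bytes
1 MB = 10^6 bytes = 1,000,000 bytes
7,729,566,743,265.28 / 1,000,000 = 7,729,566.743 MB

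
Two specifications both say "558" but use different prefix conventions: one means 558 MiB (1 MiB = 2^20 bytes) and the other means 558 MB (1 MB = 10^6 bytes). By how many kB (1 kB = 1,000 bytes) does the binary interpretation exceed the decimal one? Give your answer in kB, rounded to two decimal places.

558 MiB = 558 × 1,048,576 = 585,105,408 bytes
558 MB = 558 × 1,000,000 = 558,000,000 bytes
difference = 27,105,408 bytes
27,105,408 / 1,000 = 27,105.41 kB

27,105.41 kB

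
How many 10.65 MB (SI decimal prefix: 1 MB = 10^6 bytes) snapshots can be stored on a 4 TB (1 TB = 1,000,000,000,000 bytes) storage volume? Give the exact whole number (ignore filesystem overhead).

375,586

Capacity: 4 TB = 4,000,000,000,000 bytes
Per item: 10.65 MB = 10,650,000 bytes
⌊4,000,000,000,000 / 10,650,000⌋ = 375,586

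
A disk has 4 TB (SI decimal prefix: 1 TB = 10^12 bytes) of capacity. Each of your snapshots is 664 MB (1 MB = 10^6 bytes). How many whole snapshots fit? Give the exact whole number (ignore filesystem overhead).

6,024

Capacity: 4 TB = 4,000,000,000,000 bytes
Per item: 664 MB = 664,000,000 bytes
⌊4,000,000,000,000 / 664,000,000⌋ = 6,024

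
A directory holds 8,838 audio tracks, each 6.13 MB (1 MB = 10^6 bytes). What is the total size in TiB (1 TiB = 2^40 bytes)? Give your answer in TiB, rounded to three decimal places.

0.049 TiB

Total = 8,838 × 6.13 MB = 54176.94 MB
= 54176.94 × 1,000,000 bytes = 54,176,940,000 bytes
1 TiB = 1,099,511,627,776 bytes
54,176,940,000 / 1,099,511,627,776 = 0.049 TiB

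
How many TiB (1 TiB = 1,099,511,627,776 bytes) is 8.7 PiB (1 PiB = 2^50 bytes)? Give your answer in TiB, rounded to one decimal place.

8.7 PiB × 1,125,899,906,842,624 bytes/PiB = 9,795,329,189,530,828.8 bytes
1 TiB = 1,099,511,627,776 bytes
9,795,329,189,530,828.8 / 1,099,511,627,776 = 8,908.8 TiB

8,908.8 TiB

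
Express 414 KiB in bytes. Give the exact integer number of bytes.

414 × 1,024 = 423,936 bytes  (1 KiB = 2^10 bytes)

423,936 bytes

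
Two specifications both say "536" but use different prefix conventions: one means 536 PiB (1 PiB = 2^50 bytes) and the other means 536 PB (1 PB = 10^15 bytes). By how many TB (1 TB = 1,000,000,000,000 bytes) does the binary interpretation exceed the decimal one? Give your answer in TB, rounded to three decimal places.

67,482.350 TB

536 PiB = 536 × 1,125,899,906,842,624 = 603,482,350,067,646,464 bytes
536 PB = 536 × 1,000,000,000,000,000 = 536,000,000,000,000,000 bytes
difference = 67,482,350,067,646,464 bytes
67,482,350,067,646,464 / 1,000,000,000,000 = 67,482.350 TB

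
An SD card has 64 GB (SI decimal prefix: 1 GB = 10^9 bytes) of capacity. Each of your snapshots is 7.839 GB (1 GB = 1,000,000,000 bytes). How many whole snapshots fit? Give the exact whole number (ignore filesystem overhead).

8

Capacity: 64 GB = 64,000,000,000 bytes
Per item: 7.839 GB = 7,839,000,000 bytes
⌊64,000,000,000 / 7,839,000,000⌋ = 8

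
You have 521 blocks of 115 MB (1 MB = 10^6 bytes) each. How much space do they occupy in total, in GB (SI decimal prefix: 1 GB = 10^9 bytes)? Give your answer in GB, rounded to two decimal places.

Total = 521 × 115 MB = 59,915 MB
= 59,915 × 1,000,000 bytes = 59,915,000,000 bytes
1 GB = 1,000,000,000 bytes
59,915,000,000 / 1,000,000,000 = 59.92 GB

59.92 GB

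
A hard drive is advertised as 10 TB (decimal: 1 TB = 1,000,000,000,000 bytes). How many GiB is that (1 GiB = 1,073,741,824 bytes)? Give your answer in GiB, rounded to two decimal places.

9,313.23 GiB

10 TB × 1,000,000,000,000 bytes/TB = 10,000,000,000,000 bytes
1 GiB = 1,073,741,824 bytes
10,000,000,000,000 / 1,073,741,824 = 9,313.23 GiB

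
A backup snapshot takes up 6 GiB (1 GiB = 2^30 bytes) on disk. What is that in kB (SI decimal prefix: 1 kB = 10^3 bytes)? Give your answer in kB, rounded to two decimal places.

6 GiB = 6 × 2^30 bytes = 6,442,450,944 bytes
1 kB = 1,000 bytes
6,442,450,944 / 1,000 = 6,442,450.94 kB

6,442,450.94 kB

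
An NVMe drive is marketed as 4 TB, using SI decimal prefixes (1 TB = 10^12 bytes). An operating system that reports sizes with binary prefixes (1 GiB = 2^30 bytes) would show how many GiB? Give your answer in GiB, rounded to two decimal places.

3,725.29 GiB

4 TB × 1,000,000,000,000 bytes/TB = 4,000,000,000,000 bytes
1 GiB = 2^30 bytes = 1,073,741,824 bytes
4,000,000,000,000 / 1,073,741,824 = 3,725.29 GiB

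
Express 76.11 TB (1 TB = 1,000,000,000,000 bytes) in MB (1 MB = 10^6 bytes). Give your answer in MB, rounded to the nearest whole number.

76,110,000 MB

76.11 TB × 1,000,000,000,000 bytes/TB = 76,110,000,000,000 bytes
1 MB = 10^6 bytes = 1,000,000 bytes
76,110,000,000,000 / 1,000,000 = 76,110,000 MB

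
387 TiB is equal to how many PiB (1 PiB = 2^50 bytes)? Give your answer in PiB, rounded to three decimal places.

387 TiB × 1,099,511,627,776 bytes/TiB = 425,510,999,949,312 bytes
1 PiB = 2^50 bytes = 1,125,899,906,842,624 bytes
425,510,999,949,312 / 1,125,899,906,842,624 = 0.378 PiB

0.378 PiB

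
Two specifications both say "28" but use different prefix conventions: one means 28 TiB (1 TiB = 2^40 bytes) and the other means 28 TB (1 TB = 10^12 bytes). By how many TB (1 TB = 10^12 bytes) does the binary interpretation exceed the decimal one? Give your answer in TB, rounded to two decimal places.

28 TiB = 28 × 1,099,511,627,776 = 30,786,325,577,728 bytes
28 TB = 28 × 1,000,000,000,000 = 28,000,000,000,000 bytes
difference = 2,786,325,577,728 bytes
2,786,325,577,728 / 1,000,000,000,000 = 2.79 TB

2.79 TB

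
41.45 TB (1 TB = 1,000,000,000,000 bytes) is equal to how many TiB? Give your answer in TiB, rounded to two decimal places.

41.45 TB × 1,000,000,000,000 bytes/TB = 41,450,000,000,000 bytes
1 TiB = 2^40 bytes = 1,099,511,627,776 bytes
41,450,000,000,000 / 1,099,511,627,776 = 37.70 TiB

37.70 TiB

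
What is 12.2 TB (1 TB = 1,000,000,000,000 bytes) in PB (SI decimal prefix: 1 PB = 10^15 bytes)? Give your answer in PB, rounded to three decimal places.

0.012 PB

12.2 TB × 1,000,000,000,000 bytes/TB = 12,200,000,000,000 bytes
1 PB = 1,000,000,000,000,000 bytes
12,200,000,000,000 / 1,000,000,000,000,000 = 0.012 PB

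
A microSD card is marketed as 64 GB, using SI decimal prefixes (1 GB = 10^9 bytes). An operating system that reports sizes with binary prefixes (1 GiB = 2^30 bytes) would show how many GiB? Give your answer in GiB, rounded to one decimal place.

64 GB = 64 × 10^9 bytes = 64,000,000,000 bytes
1 GiB = 1,073,741,824 bytes
64,000,000,000 / 1,073,741,824 = 59.6 GiB

59.6 GiB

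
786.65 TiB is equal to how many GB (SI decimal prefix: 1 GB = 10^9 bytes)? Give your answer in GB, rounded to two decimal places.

786.65 TiB = 786.65 × 2^40 bytes = 864,930,821,989,990.4 bytes
1 GB = 1,000,000,000 bytes
864,930,821,989,990.4 / 1,000,000,000 = 864,930.82 GB

864,930.82 GB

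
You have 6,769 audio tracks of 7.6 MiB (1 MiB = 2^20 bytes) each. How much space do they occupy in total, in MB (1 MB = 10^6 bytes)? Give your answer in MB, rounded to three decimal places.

Total = 6,769 × 7.6 MiB = 51444.4 MiB
= 51444.4 × 1,048,576 bytes = 53,943,363,174.4 bytes
1 MB = 1,000,000 bytes
53,943,363,174.4 / 1,000,000 = 53,943.363 MB

53,943.363 MB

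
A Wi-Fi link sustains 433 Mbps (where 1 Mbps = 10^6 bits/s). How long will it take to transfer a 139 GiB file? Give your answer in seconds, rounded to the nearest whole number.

2,758 seconds

139 GiB = 149,250,113,536 bytes = 1,194,000,908,288 bits
433 Mbps = 433,000,000 bits/s
time = 1,194,000,908,288 / 433,000,000 = 2,758 s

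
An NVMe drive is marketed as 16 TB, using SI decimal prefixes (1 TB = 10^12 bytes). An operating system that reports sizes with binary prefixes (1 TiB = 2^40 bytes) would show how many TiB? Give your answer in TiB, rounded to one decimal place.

14.6 TiB

16 TB × 1,000,000,000,000 bytes/TB = 16,000,000,000,000 bytes
1 TiB = 2^40 bytes = 1,099,511,627,776 bytes
16,000,000,000,000 / 1,099,511,627,776 = 14.6 TiB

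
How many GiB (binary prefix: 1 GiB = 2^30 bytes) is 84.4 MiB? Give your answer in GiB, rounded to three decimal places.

84.4 MiB = 84.4 × 2^20 bytes = 88,499,814.4 bytes
1 GiB = 2^30 bytes = 1,073,741,824 bytes
88,499,814.4 / 1,073,741,824 = 0.082 GiB

0.082 GiB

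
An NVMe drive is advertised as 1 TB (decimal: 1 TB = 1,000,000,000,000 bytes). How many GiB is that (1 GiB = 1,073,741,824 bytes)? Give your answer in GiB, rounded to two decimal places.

931.32 GiB

1 TB = 1 × 10^12 bytes = 1,000,000,000,000 bytes
1 GiB = 1,073,741,824 bytes
1,000,000,000,000 / 1,073,741,824 = 931.32 GiB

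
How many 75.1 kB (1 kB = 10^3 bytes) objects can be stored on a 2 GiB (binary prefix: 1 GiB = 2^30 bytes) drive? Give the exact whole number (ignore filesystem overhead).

28,594

Capacity: 2 GiB = 2,147,483,648 bytes
Per item: 75.1 kB = 75,100 bytes
⌊2,147,483,648 / 75,100⌋ = 28,594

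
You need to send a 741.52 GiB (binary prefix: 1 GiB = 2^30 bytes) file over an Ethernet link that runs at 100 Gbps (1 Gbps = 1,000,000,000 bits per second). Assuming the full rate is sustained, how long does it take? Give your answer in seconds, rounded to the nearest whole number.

741.52 GiB = 796,201,037,332.48 bytes = 6,369,608,298,659.84 bits
100 Gbps = 100,000,000,000 bits/s
time = 6,369,608,298,659.84 / 100,000,000,000 = 64 s

64 seconds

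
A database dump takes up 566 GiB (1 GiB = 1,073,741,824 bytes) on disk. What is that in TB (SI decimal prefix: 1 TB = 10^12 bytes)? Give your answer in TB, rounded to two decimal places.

566 GiB = 566 × 2^30 bytes = 607,737,872,384 bytes
1 TB = 1,000,000,000,000 bytes
607,737,872,384 / 1,000,000,000,000 = 0.61 TB

0.61 TB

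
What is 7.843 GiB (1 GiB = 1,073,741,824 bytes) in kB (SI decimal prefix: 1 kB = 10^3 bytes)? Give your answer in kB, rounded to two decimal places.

7.843 GiB = 7.843 × 2^30 bytes = 8,421,357,125.632 bytes
1 kB = 1,000 bytes
8,421,357,125.632 / 1,000 = 8,421,357.13 kB

8,421,357.13 kB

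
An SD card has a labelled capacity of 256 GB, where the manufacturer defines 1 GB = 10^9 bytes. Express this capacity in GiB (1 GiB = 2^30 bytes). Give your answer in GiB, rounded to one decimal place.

238.4 GiB

256 GB × 1,000,000,000 bytes/GB = 256,000,000,000 bytes
1 GiB = 2^30 bytes = 1,073,741,824 bytes
256,000,000,000 / 1,073,741,824 = 238.4 GiB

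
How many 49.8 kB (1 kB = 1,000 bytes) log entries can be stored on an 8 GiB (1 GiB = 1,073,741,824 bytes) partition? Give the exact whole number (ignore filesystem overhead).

172,488

Capacity: 8 GiB = 8,589,934,592 bytes
Per item: 49.8 kB = 49,800 bytes
⌊8,589,934,592 / 49,800⌋ = 172,488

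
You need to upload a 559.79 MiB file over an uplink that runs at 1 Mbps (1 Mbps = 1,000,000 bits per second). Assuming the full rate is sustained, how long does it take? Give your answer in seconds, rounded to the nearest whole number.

559.79 MiB = 586,982,359.04 bytes = 4,695,858,872.32 bits
1 Mbps = 1,000,000 bits/s
time = 4,695,858,872.32 / 1,000,000 = 4,696 s

4,696 seconds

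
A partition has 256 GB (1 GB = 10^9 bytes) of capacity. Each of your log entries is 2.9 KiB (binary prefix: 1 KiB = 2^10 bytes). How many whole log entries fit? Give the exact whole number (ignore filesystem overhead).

Capacity: 256 GB = 256,000,000,000 bytes
Per item: 2.9 KiB = 2,969.6 bytes
⌊256,000,000,000 / 2,969.6⌋ = 86,206,896

86,206,896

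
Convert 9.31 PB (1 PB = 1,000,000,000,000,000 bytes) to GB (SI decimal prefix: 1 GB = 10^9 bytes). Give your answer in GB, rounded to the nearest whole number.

9,310,000 GB

9.31 PB × 1,000,000,000,000,000 bytes/PB = 9,310,000,000,000,000 bytes
1 GB = 10^9 bytes = 1,000,000,000 bytes
9,310,000,000,000,000 / 1,000,000,000 = 9,310,000 GB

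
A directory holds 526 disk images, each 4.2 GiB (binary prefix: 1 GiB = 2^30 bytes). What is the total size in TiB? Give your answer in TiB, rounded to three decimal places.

Total = 526 × 4.2 GiB = 2209.2 GiB
= 2209.2 × 1,073,741,824 bytes = 2,372,110,437,580.8 bytes
1 TiB = 1,099,511,627,776 bytes
2,372,110,437,580.8 / 1,099,511,627,776 = 2.157 TiB

2.157 TiB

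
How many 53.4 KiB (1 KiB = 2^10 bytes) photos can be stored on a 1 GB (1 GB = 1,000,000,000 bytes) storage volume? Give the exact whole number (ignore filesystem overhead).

Capacity: 1 GB = 1,000,000,000 bytes
Per item: 53.4 KiB = 54,681.6 bytes
⌊1,000,000,000 / 54,681.6⌋ = 18,287

18,287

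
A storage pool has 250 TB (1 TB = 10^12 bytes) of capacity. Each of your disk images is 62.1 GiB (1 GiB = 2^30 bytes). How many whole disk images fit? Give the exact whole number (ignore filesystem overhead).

3,749

Capacity: 250 TB = 250,000,000,000,000 bytes
Per item: 62.1 GiB = 66,679,367,270.4 bytes
⌊250,000,000,000,000 / 66,679,367,270.4⌋ = 3,749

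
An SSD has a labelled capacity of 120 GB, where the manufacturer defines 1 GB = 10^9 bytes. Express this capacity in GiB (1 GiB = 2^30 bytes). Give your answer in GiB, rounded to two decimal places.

120 GB = 120 × 10^9 bytes = 120,000,000,000 bytes
1 GiB = 1,073,741,824 bytes
120,000,000,000 / 1,073,741,824 = 111.76 GiB

111.76 GiB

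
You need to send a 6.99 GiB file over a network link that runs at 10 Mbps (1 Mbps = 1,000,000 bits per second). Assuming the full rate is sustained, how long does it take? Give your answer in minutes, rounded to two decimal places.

6.99 GiB = 7,505,455,349.76 bytes = 60,043,642,798.08 bits
10 Mbps = 10,000,000 bits/s
time = 60,043,642,798.08 / 10,000,000 = 6,004.364 s
6,004.364 s / 60 = 100.07 minutes

100.07 minutes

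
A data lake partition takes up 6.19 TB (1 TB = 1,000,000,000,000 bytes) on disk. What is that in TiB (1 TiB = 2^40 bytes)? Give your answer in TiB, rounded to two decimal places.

5.63 TiB

6.19 TB × 1,000,000,000,000 bytes/TB = 6,190,000,000,000 bytes
1 TiB = 2^40 bytes = 1,099,511,627,776 bytes
6,190,000,000,000 / 1,099,511,627,776 = 5.63 TiB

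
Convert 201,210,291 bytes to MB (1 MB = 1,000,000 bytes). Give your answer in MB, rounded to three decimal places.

201.210 MB

201,210,291 bytes given.
1 MB = 10^6 bytes = 1,000,000 bytes
201,210,291 / 1,000,000 = 201.210 MB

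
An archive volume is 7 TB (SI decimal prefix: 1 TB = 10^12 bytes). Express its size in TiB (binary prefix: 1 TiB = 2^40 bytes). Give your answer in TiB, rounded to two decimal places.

6.37 TiB

7 TB = 7 × 10^12 bytes = 7,000,000,000,000 bytes
1 TiB = 2^40 bytes = 1,099,511,627,776 bytes
7,000,000,000,000 / 1,099,511,627,776 = 6.37 TiB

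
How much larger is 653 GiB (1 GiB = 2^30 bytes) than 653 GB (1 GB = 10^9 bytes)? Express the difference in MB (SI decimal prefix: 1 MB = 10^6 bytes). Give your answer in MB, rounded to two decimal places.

48,153.41 MB

653 GiB = 653 × 1,073,741,824 = 701,153,411,072 bytes
653 GB = 653 × 1,000,000,000 = 653,000,000,000 bytes
difference = 48,153,411,072 bytes
48,153,411,072 / 1,000,000 = 48,153.41 MB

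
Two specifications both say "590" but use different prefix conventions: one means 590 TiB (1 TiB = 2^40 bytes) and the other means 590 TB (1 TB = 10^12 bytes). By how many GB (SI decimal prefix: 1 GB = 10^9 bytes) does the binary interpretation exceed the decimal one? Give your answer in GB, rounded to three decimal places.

58,711.860 GB

590 TiB = 590 × 1,099,511,627,776 = 648,711,860,387,840 bytes
590 TB = 590 × 1,000,000,000,000 = 590,000,000,000,000 bytes
difference = 58,711,860,387,840 bytes
58,711,860,387,840 / 1,000,000,000 = 58,711.860 GB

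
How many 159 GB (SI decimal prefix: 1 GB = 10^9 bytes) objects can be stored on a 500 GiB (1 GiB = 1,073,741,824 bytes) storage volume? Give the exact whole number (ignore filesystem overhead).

3

Capacity: 500 GiB = 536,870,912,000 bytes
Per item: 159 GB = 159,000,000,000 bytes
⌊536,870,912,000 / 159,000,000,000⌋ = 3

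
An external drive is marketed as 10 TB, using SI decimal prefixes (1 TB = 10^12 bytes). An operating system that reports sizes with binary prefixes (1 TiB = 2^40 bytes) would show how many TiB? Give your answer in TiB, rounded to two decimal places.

10 TB × 1,000,000,000,000 bytes/TB = 10,000,000,000,000 bytes
1 TiB = 1,099,511,627,776 bytes
10,000,000,000,000 / 1,099,511,627,776 = 9.09 TiB

9.09 TiB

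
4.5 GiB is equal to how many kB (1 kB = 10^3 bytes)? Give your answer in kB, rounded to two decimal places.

4.5 GiB × 1,073,741,824 bytes/GiB = 4,831,838,208 bytes
1 kB = 1,000 bytes
4,831,838,208 / 1,000 = 4,831,838.21 kB

4,831,838.21 kB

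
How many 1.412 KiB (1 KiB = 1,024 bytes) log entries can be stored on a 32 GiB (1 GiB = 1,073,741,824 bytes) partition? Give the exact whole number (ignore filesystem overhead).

23,763,762

Capacity: 32 GiB = 34,359,738,368 bytes
Per item: 1.412 KiB = 1,445.888 bytes
⌊34,359,738,368 / 1,445.888⌋ = 23,763,762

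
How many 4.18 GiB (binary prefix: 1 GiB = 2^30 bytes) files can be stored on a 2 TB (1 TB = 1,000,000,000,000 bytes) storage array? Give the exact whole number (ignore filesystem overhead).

445

Capacity: 2 TB = 2,000,000,000,000 bytes
Per item: 4.18 GiB = 4,488,240,824.32 bytes
⌊2,000,000,000,000 / 4,488,240,824.32⌋ = 445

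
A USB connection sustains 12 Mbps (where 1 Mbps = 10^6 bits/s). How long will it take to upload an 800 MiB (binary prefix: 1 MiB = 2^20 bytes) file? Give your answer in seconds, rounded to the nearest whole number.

800 MiB = 838,860,800 bytes = 6,710,886,400 bits
12 Mbps = 12,000,000 bits/s
time = 6,710,886,400 / 12,000,000 = 559 s

559 seconds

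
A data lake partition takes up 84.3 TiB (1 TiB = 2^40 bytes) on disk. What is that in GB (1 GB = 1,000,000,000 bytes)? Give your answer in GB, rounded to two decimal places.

92,688.83 GB

84.3 TiB = 84.3 × 2^40 bytes = 92,688,830,221,516.8 bytes
1 GB = 1,000,000,000 bytes
92,688,830,221,516.8 / 1,000,000,000 = 92,688.83 GB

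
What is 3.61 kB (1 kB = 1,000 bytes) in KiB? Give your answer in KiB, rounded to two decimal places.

3.61 kB = 3.61 × 10^3 bytes = 3,610 bytes
1 KiB = 2^10 bytes = 1,024 bytes
3,610 / 1,024 = 3.53 KiB

3.53 KiB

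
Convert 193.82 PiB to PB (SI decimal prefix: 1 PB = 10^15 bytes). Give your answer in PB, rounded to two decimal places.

193.82 PiB × 1,125,899,906,842,624 bytes/PiB = 218,221,919,944,237,383.68 bytes
1 PB = 10^15 bytes = 1,000,000,000,000,000 bytes
218,221,919,944,237,383.68 / 1,000,000,000,000,000 = 218.22 PB

218.22 PB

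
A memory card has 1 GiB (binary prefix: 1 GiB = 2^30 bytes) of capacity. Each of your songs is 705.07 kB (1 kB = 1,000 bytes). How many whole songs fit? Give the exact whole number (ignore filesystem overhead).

1,522

Capacity: 1 GiB = 1,073,741,824 bytes
Per item: 705.07 kB = 705,070 bytes
⌊1,073,741,824 / 705,070⌋ = 1,522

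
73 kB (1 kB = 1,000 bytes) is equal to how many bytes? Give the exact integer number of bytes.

73 × 1,000 = 73,000 bytes  (1 kB = 10^3 bytes)

73,000 bytes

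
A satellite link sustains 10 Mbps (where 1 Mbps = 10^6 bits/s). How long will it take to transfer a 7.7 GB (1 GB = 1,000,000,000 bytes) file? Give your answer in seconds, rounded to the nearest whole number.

6,160 seconds

7.7 GB = 7,700,000,000 bytes = 61,600,000,000 bits
10 Mbps = 10,000,000 bits/s
time = 61,600,000,000 / 10,000,000 = 6,160 s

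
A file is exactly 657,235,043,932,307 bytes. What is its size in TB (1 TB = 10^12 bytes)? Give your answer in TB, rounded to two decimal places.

657,235,043,932,307 bytes given.
1 TB = 1,000,000,000,000 bytes
657,235,043,932,307 / 1,000,000,000,000 = 657.24 TB

657.24 TB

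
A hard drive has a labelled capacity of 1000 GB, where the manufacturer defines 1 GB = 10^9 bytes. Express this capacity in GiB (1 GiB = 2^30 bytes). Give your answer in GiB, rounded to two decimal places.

931.32 GiB

1000 GB = 1000 × 10^9 bytes = 1,000,000,000,000 bytes
1 GiB = 2^30 bytes = 1,073,741,824 bytes
1,000,000,000,000 / 1,073,741,824 = 931.32 GiB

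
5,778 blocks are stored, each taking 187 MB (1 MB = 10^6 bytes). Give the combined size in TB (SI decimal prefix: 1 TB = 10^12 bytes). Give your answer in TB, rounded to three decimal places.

1.080 TB

Total = 5,778 × 187 MB = 1,080,486 MB
= 1,080,486 × 1,000,000 bytes = 1,080,486,000,000 bytes
1 TB = 1,000,000,000,000 bytes
1,080,486,000,000 / 1,000,000,000,000 = 1.080 TB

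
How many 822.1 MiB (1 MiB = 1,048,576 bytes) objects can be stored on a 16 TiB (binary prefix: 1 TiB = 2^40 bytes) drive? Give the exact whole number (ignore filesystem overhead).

Capacity: 16 TiB = 17,592,186,044,416 bytes
Per item: 822.1 MiB = 862,034,329.6 bytes
⌊17,592,186,044,416 / 862,034,329.6⌋ = 20,407

20,407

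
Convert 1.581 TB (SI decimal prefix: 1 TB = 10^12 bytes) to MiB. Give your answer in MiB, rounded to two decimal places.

1.581 TB = 1.581 × 10^12 bytes = 1,581,000,000,000 bytes
1 MiB = 1,048,576 bytes
1,581,000,000,000 / 1,048,576 = 1,507,759.09 MiB

1,507,759.09 MiB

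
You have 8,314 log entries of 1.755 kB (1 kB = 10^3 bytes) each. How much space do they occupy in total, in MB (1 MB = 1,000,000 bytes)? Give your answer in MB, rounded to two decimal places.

Total = 8,314 × 1.755 kB = 14591.07 kB
= 14591.07 × 1,000 bytes = 14,591,070 bytes
1 MB = 1,000,000 bytes
14,591,070 / 1,000,000 = 14.59 MB

14.59 MB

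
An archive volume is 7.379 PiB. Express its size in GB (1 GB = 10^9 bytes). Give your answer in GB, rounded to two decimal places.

7.379 PiB = 7.379 × 2^50 bytes = 8,308,015,412,591,722.496 bytes
1 GB = 10^9 bytes = 1,000,000,000 bytes
8,308,015,412,591,722.496 / 1,000,000,000 = 8,308,015.41 GB

8,308,015.41 GB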